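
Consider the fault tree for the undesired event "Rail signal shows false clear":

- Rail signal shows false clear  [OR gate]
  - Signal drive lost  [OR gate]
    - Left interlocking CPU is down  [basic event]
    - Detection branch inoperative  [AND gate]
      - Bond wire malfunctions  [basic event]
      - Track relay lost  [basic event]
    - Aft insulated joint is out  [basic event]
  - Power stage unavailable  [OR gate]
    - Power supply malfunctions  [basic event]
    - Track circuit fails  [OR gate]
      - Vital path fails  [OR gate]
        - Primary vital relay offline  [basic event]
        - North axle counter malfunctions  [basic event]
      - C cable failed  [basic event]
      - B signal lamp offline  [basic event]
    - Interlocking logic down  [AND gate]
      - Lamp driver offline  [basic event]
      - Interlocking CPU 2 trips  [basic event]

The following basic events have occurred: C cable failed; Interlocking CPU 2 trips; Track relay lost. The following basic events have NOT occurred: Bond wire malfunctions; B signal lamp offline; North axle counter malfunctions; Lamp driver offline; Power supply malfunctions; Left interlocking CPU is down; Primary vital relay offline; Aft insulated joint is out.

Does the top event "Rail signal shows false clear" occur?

Detection branch inoperative [AND]: Bond wire malfunctions=not, Track relay lost=occurs → not all inputs occur → does not occur.
Signal drive lost [OR]: Left interlocking CPU is down=not, Detection branch inoperative=not, Aft insulated joint is out=not → no input occurs → does not occur.
Vital path fails [OR]: Primary vital relay offline=not, North axle counter malfunctions=not → no input occurs → does not occur.
Track circuit fails [OR]: Vital path fails=not, C cable failed=occurs, B signal lamp offline=not → at least one input occurs → occurs.
Interlocking logic down [AND]: Lamp driver offline=not, Interlocking CPU 2 trips=occurs → not all inputs occur → does not occur.
Power stage unavailable [OR]: Power supply malfunctions=not, Track circuit fails=occurs, Interlocking logic down=not → at least one input occurs → occurs.
Rail signal shows false clear [OR]: Signal drive lost=not, Power stage unavailable=occurs → at least one input occurs → occurs.

Yes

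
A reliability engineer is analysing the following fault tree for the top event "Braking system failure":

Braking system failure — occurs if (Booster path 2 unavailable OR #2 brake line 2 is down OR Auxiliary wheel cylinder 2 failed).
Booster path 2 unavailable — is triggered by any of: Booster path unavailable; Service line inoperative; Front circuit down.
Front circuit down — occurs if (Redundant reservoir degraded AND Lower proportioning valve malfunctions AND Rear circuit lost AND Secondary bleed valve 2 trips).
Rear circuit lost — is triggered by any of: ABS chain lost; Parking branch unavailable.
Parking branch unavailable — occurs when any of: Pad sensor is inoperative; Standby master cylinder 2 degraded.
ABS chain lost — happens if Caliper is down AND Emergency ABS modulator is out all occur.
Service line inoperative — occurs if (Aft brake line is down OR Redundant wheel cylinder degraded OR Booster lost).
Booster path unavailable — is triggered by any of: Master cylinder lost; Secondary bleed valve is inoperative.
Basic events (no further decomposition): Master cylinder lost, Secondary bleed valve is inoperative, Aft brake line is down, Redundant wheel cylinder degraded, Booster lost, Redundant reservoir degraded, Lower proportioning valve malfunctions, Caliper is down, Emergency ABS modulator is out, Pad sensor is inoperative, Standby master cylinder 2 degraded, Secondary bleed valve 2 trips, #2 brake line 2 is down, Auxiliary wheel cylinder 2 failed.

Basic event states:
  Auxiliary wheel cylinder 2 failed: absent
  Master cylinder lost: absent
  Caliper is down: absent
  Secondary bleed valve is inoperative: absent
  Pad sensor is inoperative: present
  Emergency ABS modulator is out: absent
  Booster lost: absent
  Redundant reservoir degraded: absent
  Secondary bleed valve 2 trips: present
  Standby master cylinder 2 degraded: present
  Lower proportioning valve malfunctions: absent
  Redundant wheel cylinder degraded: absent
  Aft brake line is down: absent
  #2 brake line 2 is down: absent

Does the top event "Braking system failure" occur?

No

Booster path unavailable [OR]: Master cylinder lost=not, Secondary bleed valve is inoperative=not → no input occurs → does not occur.
Service line inoperative [OR]: Aft brake line is down=not, Redundant wheel cylinder degraded=not, Booster lost=not → no input occurs → does not occur.
ABS chain lost [AND]: Caliper is down=not, Emergency ABS modulator is out=not → not all inputs occur → does not occur.
Parking branch unavailable [OR]: Pad sensor is inoperative=occurs, Standby master cylinder 2 degraded=occurs → at least one input occurs → occurs.
Rear circuit lost [OR]: ABS chain lost=not, Parking branch unavailable=occurs → at least one input occurs → occurs.
Front circuit down [AND]: Redundant reservoir degraded=not, Lower proportioning valve malfunctions=not, Rear circuit lost=occurs, Secondary bleed valve 2 trips=occurs → not all inputs occur → does not occur.
Booster path 2 unavailable [OR]: Booster path unavailable=not, Service line inoperative=not, Front circuit down=not → no input occurs → does not occur.
Braking system failure [OR]: Booster path 2 unavailable=not, #2 brake line 2 is down=not, Auxiliary wheel cylinder 2 failed=not → no input occurs → does not occur.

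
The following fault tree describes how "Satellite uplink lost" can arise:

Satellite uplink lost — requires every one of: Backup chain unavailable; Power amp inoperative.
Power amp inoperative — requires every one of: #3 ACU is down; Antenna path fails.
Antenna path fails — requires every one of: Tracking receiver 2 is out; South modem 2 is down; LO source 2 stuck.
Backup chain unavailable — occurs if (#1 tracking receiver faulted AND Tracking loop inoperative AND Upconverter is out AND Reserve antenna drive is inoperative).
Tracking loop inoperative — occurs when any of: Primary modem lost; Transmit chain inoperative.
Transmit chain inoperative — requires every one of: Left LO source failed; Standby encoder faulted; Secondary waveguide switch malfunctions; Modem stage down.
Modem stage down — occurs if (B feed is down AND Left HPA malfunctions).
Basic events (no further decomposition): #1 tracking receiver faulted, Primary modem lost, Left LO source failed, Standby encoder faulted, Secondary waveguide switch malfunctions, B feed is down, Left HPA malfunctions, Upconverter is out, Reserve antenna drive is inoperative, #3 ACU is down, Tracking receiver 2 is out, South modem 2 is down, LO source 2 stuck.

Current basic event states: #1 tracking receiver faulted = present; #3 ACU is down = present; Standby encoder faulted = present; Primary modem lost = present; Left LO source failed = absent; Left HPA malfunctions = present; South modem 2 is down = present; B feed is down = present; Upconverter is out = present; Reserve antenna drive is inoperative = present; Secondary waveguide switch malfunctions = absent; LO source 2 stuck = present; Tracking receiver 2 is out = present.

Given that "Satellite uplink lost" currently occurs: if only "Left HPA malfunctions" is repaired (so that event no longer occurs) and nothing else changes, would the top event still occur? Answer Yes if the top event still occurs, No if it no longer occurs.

Counterfactual: set "Left HPA malfunctions" to not occurred.
Modem stage down [AND]: B feed is down=occurs, Left HPA malfunctions=not → not all inputs occur → does not occur.
Transmit chain inoperative [AND]: Left LO source failed=not, Standby encoder faulted=occurs, Secondary waveguide switch malfunctions=not, Modem stage down=not → not all inputs occur → does not occur.
Tracking loop inoperative [OR]: Primary modem lost=occurs, Transmit chain inoperative=not → at least one input occurs → occurs.
Backup chain unavailable [AND]: #1 tracking receiver faulted=occurs, Tracking loop inoperative=occurs, Upconverter is out=occurs, Reserve antenna drive is inoperative=occurs → all inputs occur → occurs.
Antenna path fails [AND]: Tracking receiver 2 is out=occurs, South modem 2 is down=occurs, LO source 2 stuck=occurs → all inputs occur → occurs.
Power amp inoperative [AND]: #3 ACU is down=occurs, Antenna path fails=occurs → all inputs occur → occurs.
Satellite uplink lost [AND]: Backup chain unavailable=occurs, Power amp inoperative=occurs → all inputs occur → occurs.

Yes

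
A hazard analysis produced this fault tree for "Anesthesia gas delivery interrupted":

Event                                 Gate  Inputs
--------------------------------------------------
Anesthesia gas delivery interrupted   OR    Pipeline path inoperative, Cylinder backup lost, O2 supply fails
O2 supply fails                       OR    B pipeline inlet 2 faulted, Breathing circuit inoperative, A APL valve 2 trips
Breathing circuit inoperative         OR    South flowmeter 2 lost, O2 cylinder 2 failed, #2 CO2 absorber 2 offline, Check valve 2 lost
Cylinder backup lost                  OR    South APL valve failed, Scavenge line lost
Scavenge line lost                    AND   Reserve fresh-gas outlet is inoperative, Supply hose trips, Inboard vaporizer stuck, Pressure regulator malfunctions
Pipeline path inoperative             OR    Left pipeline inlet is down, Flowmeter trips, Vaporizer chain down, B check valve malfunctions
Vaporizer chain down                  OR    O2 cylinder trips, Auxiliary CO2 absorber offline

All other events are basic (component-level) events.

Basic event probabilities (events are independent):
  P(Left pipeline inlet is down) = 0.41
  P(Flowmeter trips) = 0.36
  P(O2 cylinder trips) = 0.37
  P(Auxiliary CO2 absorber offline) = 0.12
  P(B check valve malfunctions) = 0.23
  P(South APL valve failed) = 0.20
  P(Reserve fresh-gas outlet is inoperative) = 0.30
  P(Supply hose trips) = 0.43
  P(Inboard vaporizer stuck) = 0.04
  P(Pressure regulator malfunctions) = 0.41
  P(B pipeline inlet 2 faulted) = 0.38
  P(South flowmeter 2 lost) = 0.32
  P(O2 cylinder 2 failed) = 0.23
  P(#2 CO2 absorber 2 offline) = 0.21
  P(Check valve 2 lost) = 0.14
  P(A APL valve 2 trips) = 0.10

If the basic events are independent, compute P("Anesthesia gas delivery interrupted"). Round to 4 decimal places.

0.9745

P(Vaporizer chain down) [OR] = 1 − (1−0.37) × (1−0.12) = 0.445600
P(Pipeline path inoperative) [OR] = 1 − (1−0.41) × (1−0.36) × (1−0.445600) × (1−0.23) = 0.838807
P(Scavenge line lost) [AND] = 0.30 × 0.43 × 0.04 × 0.41 = 0.002116
P(Cylinder backup lost) [OR] = 1 − (1−0.20) × (1−0.002116) = 0.201693
P(Breathing circuit inoperative) [OR] = 1 − (1−0.32) × (1−0.23) × (1−0.21) × (1−0.14) = 0.644266
P(O2 supply fails) [OR] = 1 − (1−0.38) × (1−0.644266) × (1−0.10) = 0.801500
P(Anesthesia gas delivery interrupted) [OR] = 1 − (1−0.838807) × (1−0.201693) × (1−0.801500) = 0.974457
Rounded to 4 decimal places: P(Anesthesia gas delivery interrupted) ≈ 0.9745.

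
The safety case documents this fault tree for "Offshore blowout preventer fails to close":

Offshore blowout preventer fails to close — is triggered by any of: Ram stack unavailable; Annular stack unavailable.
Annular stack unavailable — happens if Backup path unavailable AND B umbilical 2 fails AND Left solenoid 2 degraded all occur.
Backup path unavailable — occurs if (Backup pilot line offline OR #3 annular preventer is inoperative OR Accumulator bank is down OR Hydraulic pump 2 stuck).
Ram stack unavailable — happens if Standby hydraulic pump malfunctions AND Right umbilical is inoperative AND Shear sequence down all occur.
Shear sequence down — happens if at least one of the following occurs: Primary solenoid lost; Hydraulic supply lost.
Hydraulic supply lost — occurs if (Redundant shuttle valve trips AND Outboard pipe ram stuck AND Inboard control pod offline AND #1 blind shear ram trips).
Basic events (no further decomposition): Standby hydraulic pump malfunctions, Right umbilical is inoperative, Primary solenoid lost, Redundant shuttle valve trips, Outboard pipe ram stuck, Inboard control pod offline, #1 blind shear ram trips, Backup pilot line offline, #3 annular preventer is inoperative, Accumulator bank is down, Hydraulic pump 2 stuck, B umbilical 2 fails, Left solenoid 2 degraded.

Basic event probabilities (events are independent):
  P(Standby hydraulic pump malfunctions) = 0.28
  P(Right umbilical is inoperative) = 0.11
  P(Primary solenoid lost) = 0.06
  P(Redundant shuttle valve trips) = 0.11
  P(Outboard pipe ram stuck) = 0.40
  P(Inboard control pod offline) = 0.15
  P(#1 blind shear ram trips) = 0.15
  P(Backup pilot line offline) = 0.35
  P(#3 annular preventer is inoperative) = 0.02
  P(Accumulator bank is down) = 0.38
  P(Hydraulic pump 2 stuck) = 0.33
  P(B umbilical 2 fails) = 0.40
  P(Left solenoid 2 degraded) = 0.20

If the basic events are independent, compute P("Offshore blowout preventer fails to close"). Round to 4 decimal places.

0.0606

P(Hydraulic supply lost) [AND] = 0.11 × 0.40 × 0.15 × 0.15 = 0.000990
P(Shear sequence down) [OR] = 1 − (1−0.06) × (1−0.000990) = 0.060931
P(Ram stack unavailable) [AND] = 0.28 × 0.11 × 0.060931 = 0.001877
P(Backup path unavailable) [OR] = 1 − (1−0.35) × (1−0.02) × (1−0.38) × (1−0.33) = 0.735390
P(Annular stack unavailable) [AND] = 0.735390 × 0.40 × 0.20 = 0.058831
P(Offshore blowout preventer fails to close) [OR] = 1 − (1−0.001877) × (1−0.058831) = 0.060598
Rounded to 4 decimal places: P(Offshore blowout preventer fails to close) ≈ 0.0606.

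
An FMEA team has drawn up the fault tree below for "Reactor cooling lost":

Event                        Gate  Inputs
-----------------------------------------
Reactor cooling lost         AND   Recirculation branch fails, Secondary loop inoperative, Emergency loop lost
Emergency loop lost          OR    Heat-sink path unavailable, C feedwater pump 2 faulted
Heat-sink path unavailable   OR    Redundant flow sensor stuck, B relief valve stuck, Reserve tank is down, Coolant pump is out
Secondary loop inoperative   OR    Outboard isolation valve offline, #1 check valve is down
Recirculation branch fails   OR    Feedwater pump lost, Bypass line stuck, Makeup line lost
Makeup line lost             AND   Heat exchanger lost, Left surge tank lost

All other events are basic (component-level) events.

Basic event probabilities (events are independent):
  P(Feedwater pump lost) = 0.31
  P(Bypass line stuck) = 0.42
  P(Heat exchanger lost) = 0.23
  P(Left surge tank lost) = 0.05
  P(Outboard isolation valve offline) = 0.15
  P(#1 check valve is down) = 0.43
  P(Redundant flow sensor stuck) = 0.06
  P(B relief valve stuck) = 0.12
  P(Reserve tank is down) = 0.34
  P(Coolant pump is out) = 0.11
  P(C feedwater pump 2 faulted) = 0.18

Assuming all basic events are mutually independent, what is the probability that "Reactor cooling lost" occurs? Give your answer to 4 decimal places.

0.1874

P(Makeup line lost) [AND] = 0.23 × 0.05 = 0.011500
P(Recirculation branch fails) [OR] = 1 − (1−0.31) × (1−0.42) × (1−0.011500) = 0.604402
P(Secondary loop inoperative) [OR] = 1 − (1−0.15) × (1−0.43) = 0.515500
P(Heat-sink path unavailable) [OR] = 1 − (1−0.06) × (1−0.12) × (1−0.34) × (1−0.11) = 0.514103
P(Emergency loop lost) [OR] = 1 − (1−0.514103) × (1−0.18) = 0.601564
P(Reactor cooling lost) [AND] = 0.604402 × 0.515500 × 0.601564 = 0.187429
Rounded to 4 decimal places: P(Reactor cooling lost) ≈ 0.1874.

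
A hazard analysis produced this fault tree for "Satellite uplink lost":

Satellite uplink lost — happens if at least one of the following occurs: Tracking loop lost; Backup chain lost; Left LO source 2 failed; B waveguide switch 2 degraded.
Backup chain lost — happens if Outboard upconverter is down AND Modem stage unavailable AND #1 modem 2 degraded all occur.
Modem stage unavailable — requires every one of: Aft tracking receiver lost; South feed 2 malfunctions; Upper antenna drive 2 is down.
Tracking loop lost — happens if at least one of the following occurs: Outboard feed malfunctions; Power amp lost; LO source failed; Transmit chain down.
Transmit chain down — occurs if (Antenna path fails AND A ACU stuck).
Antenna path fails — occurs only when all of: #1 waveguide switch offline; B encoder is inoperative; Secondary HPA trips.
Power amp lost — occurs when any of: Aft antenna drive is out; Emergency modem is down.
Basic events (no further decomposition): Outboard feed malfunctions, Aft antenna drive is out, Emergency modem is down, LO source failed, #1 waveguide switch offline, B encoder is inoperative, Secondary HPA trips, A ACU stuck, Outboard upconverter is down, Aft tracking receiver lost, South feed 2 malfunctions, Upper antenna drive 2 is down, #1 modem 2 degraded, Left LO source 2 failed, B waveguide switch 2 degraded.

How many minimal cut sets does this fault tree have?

Power amp lost [OR]: union of children's cut sets → 2 cut set(s).
Antenna path fails [AND]: one cut set from each child combined → 1 × 1 × 1 = 1 cut set(s).
Transmit chain down [AND]: one cut set from each child combined → 1 × 1 = 1 cut set(s).
Tracking loop lost [OR]: union of children's cut sets → 5 cut set(s).
Modem stage unavailable [AND]: one cut set from each child combined → 1 × 1 × 1 = 1 cut set(s).
Backup chain lost [AND]: one cut set from each child combined → 1 × 1 × 1 = 1 cut set(s).
Satellite uplink lost [OR]: union of children's cut sets → 8 cut set(s).
Minimal cut sets: {Outboard feed malfunctions}; {Aft antenna drive is out}; {Emergency modem is down}; {LO source failed}; {#1 waveguide switch offline, A ACU stuck, B encoder is inoperative, Secondary HPA trips}; {#1 modem 2 degraded, Aft tracking receiver lost, Outboard upconverter is down, South feed 2 malfunctions, Upper antenna drive 2 is down}; {Left LO source 2 failed}; {B waveguide switch 2 degraded}.

8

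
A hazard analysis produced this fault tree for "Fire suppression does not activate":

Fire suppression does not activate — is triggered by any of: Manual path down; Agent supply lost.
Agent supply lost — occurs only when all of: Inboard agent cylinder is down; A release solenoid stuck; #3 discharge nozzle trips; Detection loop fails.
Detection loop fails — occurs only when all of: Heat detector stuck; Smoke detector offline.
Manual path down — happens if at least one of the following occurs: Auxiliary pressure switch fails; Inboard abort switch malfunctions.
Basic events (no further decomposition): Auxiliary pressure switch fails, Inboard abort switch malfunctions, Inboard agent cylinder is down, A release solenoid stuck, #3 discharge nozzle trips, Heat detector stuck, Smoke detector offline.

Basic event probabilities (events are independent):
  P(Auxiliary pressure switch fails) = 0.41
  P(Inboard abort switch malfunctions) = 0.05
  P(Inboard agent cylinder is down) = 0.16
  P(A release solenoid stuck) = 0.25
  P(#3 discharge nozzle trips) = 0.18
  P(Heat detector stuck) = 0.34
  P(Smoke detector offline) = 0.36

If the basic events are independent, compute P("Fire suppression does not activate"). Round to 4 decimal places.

P(Manual path down) [OR] = 1 − (1−0.41) × (1−0.05) = 0.439500
P(Detection loop fails) [AND] = 0.34 × 0.36 = 0.122400
P(Agent supply lost) [AND] = 0.16 × 0.25 × 0.18 × 0.122400 = 0.000881
P(Fire suppression does not activate) [OR] = 1 − (1−0.439500) × (1−0.000881) = 0.439994
Rounded to 4 decimal places: P(Fire suppression does not activate) ≈ 0.4400.

0.4400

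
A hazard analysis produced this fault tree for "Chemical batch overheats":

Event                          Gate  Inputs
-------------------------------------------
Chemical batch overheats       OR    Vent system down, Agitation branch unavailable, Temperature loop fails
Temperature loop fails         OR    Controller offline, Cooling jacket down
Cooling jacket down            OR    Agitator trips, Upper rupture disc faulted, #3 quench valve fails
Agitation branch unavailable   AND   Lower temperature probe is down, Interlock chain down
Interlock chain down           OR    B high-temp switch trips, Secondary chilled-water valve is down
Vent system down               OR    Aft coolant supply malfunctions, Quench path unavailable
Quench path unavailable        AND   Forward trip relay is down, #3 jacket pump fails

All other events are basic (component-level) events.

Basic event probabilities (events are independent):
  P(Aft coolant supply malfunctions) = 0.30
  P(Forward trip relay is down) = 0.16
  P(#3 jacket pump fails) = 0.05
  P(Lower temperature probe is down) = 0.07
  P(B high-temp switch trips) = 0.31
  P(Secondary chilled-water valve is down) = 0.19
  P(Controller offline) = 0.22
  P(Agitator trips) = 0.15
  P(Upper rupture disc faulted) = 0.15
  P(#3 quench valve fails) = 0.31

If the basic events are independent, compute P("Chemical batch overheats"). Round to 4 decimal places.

P(Quench path unavailable) [AND] = 0.16 × 0.05 = 0.008000
P(Vent system down) [OR] = 1 − (1−0.30) × (1−0.008000) = 0.305600
P(Interlock chain down) [OR] = 1 − (1−0.31) × (1−0.19) = 0.441100
P(Agitation branch unavailable) [AND] = 0.07 × 0.441100 = 0.030877
P(Cooling jacket down) [OR] = 1 − (1−0.15) × (1−0.15) × (1−0.31) = 0.501475
P(Temperature loop fails) [OR] = 1 − (1−0.22) × (1−0.501475) = 0.611151
P(Chemical batch overheats) [OR] = 1 − (1−0.305600) × (1−0.030877) × (1−0.611151) = 0.738321
Rounded to 4 decimal places: P(Chemical batch overheats) ≈ 0.7383.

0.7383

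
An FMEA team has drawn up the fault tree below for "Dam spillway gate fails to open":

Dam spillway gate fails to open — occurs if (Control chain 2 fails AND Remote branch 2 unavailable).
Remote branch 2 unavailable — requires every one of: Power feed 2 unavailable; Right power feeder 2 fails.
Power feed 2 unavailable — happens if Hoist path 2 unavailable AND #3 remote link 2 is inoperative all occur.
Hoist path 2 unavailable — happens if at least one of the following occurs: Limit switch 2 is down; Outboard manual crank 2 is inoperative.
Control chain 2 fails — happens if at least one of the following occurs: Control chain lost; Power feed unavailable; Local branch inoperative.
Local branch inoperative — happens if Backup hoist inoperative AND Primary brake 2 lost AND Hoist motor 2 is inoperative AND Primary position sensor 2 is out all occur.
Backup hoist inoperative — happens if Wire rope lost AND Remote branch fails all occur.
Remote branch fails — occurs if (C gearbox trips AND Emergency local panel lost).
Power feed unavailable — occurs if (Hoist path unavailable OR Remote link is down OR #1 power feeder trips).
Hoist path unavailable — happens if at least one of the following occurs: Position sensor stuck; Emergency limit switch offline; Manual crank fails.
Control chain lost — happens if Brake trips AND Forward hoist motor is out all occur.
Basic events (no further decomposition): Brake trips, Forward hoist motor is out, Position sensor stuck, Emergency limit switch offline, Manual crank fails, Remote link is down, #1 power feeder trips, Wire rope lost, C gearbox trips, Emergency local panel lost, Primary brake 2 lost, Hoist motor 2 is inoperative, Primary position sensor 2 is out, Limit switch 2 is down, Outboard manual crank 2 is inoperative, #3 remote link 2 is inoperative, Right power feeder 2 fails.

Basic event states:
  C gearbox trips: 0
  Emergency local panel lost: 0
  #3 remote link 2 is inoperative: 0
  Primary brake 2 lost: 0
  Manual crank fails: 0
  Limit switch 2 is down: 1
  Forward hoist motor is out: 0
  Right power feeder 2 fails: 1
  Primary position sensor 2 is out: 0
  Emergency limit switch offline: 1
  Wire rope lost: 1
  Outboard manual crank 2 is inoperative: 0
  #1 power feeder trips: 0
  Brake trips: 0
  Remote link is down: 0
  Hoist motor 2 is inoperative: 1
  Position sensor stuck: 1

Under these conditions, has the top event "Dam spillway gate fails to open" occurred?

Control chain lost [AND]: Brake trips=not, Forward hoist motor is out=not → not all inputs occur → does not occur.
Hoist path unavailable [OR]: Position sensor stuck=occurs, Emergency limit switch offline=occurs, Manual crank fails=not → at least one input occurs → occurs.
Power feed unavailable [OR]: Hoist path unavailable=occurs, Remote link is down=not, #1 power feeder trips=not → at least one input occurs → occurs.
Remote branch fails [AND]: C gearbox trips=not, Emergency local panel lost=not → not all inputs occur → does not occur.
Backup hoist inoperative [AND]: Wire rope lost=occurs, Remote branch fails=not → not all inputs occur → does not occur.
Local branch inoperative [AND]: Backup hoist inoperative=not, Primary brake 2 lost=not, Hoist motor 2 is inoperative=occurs, Primary position sensor 2 is out=not → not all inputs occur → does not occur.
Control chain 2 fails [OR]: Control chain lost=not, Power feed unavailable=occurs, Local branch inoperative=not → at least one input occurs → occurs.
Hoist path 2 unavailable [OR]: Limit switch 2 is down=occurs, Outboard manual crank 2 is inoperative=not → at least one input occurs → occurs.
Power feed 2 unavailable [AND]: Hoist path 2 unavailable=occurs, #3 remote link 2 is inoperative=not → not all inputs occur → does not occur.
Remote branch 2 unavailable [AND]: Power feed 2 unavailable=not, Right power feeder 2 fails=occurs → not all inputs occur → does not occur.
Dam spillway gate fails to open [AND]: Control chain 2 fails=occurs, Remote branch 2 unavailable=not → not all inputs occur → does not occur.

No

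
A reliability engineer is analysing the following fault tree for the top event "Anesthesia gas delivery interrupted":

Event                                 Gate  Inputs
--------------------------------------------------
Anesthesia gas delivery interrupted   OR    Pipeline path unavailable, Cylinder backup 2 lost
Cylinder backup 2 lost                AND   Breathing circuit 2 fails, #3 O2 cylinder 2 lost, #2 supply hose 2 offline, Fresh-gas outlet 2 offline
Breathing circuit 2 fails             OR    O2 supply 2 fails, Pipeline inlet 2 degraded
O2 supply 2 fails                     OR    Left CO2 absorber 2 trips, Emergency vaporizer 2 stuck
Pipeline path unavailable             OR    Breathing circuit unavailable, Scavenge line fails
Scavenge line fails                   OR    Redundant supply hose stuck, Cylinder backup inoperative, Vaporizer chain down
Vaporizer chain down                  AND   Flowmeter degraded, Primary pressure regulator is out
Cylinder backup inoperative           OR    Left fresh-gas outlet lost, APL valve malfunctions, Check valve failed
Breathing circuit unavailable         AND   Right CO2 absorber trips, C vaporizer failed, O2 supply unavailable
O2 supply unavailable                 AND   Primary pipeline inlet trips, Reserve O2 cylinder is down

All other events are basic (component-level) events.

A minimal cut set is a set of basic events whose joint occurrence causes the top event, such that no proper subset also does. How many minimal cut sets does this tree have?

9

O2 supply unavailable [AND]: one cut set from each child combined → 1 × 1 = 1 cut set(s).
Breathing circuit unavailable [AND]: one cut set from each child combined → 1 × 1 × 1 = 1 cut set(s).
Cylinder backup inoperative [OR]: union of children's cut sets → 3 cut set(s).
Vaporizer chain down [AND]: one cut set from each child combined → 1 × 1 = 1 cut set(s).
Scavenge line fails [OR]: union of children's cut sets → 5 cut set(s).
Pipeline path unavailable [OR]: union of children's cut sets → 6 cut set(s).
O2 supply 2 fails [OR]: union of children's cut sets → 2 cut set(s).
Breathing circuit 2 fails [OR]: union of children's cut sets → 3 cut set(s).
Cylinder backup 2 lost [AND]: one cut set from each child combined → 3 × 1 × 1 × 1 = 3 cut set(s).
Anesthesia gas delivery interrupted [OR]: union of children's cut sets → 9 cut set(s).
Minimal cut sets: {C vaporizer failed, Primary pipeline inlet trips, Reserve O2 cylinder is down, Right CO2 absorber trips}; {Redundant supply hose stuck}; {Left fresh-gas outlet lost}; {APL valve malfunctions}; {Check valve failed}; {Flowmeter degraded, Primary pressure regulator is out}; {#2 supply hose 2 offline, #3 O2 cylinder 2 lost, Fresh-gas outlet 2 offline, Left CO2 absorber 2 trips}; {#2 supply hose 2 offline, #3 O2 cylinder 2 lost, Emergency vaporizer 2 stuck, Fresh-gas outlet 2 offline}; {#2 supply hose 2 offline, #3 O2 cylinder 2 lost, Fresh-gas outlet 2 offline, Pipeline inlet 2 degraded}.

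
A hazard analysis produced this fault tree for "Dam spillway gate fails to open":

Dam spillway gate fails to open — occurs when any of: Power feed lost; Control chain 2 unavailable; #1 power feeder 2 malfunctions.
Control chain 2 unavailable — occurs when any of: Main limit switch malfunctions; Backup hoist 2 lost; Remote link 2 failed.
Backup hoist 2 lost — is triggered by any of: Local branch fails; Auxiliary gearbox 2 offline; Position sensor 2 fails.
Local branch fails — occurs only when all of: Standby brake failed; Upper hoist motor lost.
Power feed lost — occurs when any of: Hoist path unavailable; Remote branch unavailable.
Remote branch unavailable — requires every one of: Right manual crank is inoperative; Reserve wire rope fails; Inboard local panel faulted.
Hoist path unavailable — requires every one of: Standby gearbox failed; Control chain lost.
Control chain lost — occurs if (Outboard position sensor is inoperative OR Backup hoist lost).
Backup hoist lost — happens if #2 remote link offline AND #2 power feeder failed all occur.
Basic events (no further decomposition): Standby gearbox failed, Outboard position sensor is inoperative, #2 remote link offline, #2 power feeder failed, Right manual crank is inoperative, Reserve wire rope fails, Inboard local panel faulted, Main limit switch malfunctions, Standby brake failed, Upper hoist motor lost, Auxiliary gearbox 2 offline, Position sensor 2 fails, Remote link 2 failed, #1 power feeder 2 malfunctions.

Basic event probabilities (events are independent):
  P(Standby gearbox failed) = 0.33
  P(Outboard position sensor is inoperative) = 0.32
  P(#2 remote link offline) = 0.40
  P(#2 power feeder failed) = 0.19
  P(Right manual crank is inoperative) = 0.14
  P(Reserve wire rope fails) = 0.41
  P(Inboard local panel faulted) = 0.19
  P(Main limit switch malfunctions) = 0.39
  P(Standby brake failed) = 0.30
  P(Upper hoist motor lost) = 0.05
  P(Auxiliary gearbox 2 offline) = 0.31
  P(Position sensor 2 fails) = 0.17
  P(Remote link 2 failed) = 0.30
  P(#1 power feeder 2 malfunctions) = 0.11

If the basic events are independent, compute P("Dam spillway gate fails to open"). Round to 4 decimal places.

P(Backup hoist lost) [AND] = 0.40 × 0.19 = 0.076000
P(Control chain lost) [OR] = 1 − (1−0.32) × (1−0.076000) = 0.371680
P(Hoist path unavailable) [AND] = 0.33 × 0.371680 = 0.122654
P(Remote branch unavailable) [AND] = 0.14 × 0.41 × 0.19 = 0.010906
P(Power feed lost) [OR] = 1 − (1−0.122654) × (1−0.010906) = 0.132222
P(Local branch fails) [AND] = 0.30 × 0.05 = 0.015000
P(Backup hoist 2 lost) [OR] = 1 − (1−0.015000) × (1−0.31) × (1−0.17) = 0.435891
P(Control chain 2 unavailable) [OR] = 1 − (1−0.39) × (1−0.435891) × (1−0.30) = 0.759125
P(Dam spillway gate fails to open) [OR] = 1 − (1−0.132222) × (1−0.759125) × (1−0.11) = 0.813967
Rounded to 4 decimal places: P(Dam spillway gate fails to open) ≈ 0.8140.

0.8140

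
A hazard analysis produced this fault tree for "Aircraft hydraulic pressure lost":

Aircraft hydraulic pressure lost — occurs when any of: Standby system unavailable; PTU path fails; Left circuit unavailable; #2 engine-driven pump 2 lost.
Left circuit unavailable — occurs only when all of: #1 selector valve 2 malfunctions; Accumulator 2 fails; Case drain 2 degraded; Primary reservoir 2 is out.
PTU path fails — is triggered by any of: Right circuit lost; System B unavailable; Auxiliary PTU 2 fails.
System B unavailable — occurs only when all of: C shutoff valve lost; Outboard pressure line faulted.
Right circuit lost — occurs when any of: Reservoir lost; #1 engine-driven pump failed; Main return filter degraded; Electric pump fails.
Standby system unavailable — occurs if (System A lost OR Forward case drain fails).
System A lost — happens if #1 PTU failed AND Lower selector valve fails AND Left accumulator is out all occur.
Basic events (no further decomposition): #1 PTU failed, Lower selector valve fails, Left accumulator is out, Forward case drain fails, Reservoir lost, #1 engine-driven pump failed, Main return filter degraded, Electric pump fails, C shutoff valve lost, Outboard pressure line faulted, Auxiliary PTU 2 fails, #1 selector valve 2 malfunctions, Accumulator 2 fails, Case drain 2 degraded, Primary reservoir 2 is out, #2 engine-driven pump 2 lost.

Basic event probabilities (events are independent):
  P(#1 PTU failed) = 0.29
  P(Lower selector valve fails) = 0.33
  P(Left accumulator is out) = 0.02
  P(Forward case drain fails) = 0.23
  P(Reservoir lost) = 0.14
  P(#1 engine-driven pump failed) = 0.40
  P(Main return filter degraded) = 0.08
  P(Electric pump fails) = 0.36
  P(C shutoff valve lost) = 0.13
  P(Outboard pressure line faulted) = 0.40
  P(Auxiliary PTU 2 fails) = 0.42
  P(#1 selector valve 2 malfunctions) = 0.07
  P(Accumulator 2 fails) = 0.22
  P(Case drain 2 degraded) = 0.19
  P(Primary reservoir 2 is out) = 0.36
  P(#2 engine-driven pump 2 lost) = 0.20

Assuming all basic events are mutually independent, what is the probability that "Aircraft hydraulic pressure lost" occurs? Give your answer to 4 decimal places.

0.8974

P(System A lost) [AND] = 0.29 × 0.33 × 0.02 = 0.001914
P(Standby system unavailable) [OR] = 1 − (1−0.001914) × (1−0.23) = 0.231474
P(Right circuit lost) [OR] = 1 − (1−0.14) × (1−0.40) × (1−0.08) × (1−0.36) = 0.696179
P(System B unavailable) [AND] = 0.13 × 0.40 = 0.052000
P(PTU path fails) [OR] = 1 − (1−0.696179) × (1−0.052000) × (1−0.42) = 0.832947
P(Left circuit unavailable) [AND] = 0.07 × 0.22 × 0.19 × 0.36 = 0.001053
P(Aircraft hydraulic pressure lost) [OR] = 1 − (1−0.231474) × (1−0.832947) × (1−0.001053) × (1−0.20) = 0.897400
Rounded to 4 decimal places: P(Aircraft hydraulic pressure lost) ≈ 0.8974.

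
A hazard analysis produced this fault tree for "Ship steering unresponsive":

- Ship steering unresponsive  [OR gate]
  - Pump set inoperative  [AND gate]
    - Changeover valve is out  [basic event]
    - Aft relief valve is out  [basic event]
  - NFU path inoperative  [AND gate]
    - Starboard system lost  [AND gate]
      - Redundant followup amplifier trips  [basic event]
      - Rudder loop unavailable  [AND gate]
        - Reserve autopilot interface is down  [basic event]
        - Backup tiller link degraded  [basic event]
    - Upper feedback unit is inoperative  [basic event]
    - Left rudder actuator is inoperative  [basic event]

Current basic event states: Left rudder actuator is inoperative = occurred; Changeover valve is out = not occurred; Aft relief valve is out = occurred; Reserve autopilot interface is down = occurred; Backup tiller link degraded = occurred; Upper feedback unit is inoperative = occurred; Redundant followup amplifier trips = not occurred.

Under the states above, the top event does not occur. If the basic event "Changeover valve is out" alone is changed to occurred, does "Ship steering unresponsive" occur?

Yes

Counterfactual: set "Changeover valve is out" to occurred.
Pump set inoperative [AND]: Changeover valve is out=occurs, Aft relief valve is out=occurs → all inputs occur → occurs.
Rudder loop unavailable [AND]: Reserve autopilot interface is down=occurs, Backup tiller link degraded=occurs → all inputs occur → occurs.
Starboard system lost [AND]: Redundant followup amplifier trips=not, Rudder loop unavailable=occurs → not all inputs occur → does not occur.
NFU path inoperative [AND]: Starboard system lost=not, Upper feedback unit is inoperative=occurs, Left rudder actuator is inoperative=occurs → not all inputs occur → does not occur.
Ship steering unresponsive [OR]: Pump set inoperative=occurs, NFU path inoperative=not → at least one input occurs → occurs.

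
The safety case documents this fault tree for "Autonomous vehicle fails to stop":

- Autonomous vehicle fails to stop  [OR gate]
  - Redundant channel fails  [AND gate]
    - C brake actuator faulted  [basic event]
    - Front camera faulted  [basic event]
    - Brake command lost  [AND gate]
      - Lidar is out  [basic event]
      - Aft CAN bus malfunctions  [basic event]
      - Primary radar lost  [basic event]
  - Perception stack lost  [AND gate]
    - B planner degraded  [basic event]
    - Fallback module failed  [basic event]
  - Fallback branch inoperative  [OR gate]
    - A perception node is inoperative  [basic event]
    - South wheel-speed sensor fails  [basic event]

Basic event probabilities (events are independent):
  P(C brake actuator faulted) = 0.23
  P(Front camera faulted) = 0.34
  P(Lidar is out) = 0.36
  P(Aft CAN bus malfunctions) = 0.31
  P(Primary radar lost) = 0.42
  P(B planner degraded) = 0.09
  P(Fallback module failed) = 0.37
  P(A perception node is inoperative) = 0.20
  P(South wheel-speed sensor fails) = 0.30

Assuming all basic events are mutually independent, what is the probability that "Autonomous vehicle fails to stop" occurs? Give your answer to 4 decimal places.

P(Brake command lost) [AND] = 0.36 × 0.31 × 0.42 = 0.046872
P(Redundant channel fails) [AND] = 0.23 × 0.34 × 0.046872 = 0.003665
P(Perception stack lost) [AND] = 0.09 × 0.37 = 0.033300
P(Fallback branch inoperative) [OR] = 1 − (1−0.20) × (1−0.30) = 0.440000
P(Autonomous vehicle fails to stop) [OR] = 1 − (1−0.003665) × (1−0.033300) × (1−0.440000) = 0.460632
Rounded to 4 decimal places: P(Autonomous vehicle fails to stop) ≈ 0.4606.

0.4606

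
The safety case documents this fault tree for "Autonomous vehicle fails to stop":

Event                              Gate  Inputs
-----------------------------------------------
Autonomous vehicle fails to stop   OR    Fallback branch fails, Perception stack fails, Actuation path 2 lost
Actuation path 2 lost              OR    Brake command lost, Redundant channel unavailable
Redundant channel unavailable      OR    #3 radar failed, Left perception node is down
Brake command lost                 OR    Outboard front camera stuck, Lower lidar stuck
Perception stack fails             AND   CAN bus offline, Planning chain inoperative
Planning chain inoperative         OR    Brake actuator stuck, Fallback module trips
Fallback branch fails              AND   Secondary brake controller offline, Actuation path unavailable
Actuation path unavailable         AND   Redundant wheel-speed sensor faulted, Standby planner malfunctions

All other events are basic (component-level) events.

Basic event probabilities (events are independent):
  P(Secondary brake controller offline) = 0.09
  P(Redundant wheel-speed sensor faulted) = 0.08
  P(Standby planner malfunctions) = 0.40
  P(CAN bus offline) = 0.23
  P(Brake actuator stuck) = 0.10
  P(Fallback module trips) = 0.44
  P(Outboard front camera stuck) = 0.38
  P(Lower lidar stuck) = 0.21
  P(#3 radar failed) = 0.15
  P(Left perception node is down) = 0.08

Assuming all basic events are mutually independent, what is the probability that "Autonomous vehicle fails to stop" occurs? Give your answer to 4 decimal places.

P(Actuation path unavailable) [AND] = 0.08 × 0.40 = 0.032000
P(Fallback branch fails) [AND] = 0.09 × 0.032000 = 0.002880
P(Planning chain inoperative) [OR] = 1 − (1−0.10) × (1−0.44) = 0.496000
P(Perception stack fails) [AND] = 0.23 × 0.496000 = 0.114080
P(Brake command lost) [OR] = 1 − (1−0.38) × (1−0.21) = 0.510200
P(Redundant channel unavailable) [OR] = 1 − (1−0.15) × (1−0.08) = 0.218000
P(Actuation path 2 lost) [OR] = 1 − (1−0.510200) × (1−0.218000) = 0.616976
P(Autonomous vehicle fails to stop) [OR] = 1 − (1−0.002880) × (1−0.114080) × (1−0.616976) = 0.661649
Rounded to 4 decimal places: P(Autonomous vehicle fails to stop) ≈ 0.6616.

0.6616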